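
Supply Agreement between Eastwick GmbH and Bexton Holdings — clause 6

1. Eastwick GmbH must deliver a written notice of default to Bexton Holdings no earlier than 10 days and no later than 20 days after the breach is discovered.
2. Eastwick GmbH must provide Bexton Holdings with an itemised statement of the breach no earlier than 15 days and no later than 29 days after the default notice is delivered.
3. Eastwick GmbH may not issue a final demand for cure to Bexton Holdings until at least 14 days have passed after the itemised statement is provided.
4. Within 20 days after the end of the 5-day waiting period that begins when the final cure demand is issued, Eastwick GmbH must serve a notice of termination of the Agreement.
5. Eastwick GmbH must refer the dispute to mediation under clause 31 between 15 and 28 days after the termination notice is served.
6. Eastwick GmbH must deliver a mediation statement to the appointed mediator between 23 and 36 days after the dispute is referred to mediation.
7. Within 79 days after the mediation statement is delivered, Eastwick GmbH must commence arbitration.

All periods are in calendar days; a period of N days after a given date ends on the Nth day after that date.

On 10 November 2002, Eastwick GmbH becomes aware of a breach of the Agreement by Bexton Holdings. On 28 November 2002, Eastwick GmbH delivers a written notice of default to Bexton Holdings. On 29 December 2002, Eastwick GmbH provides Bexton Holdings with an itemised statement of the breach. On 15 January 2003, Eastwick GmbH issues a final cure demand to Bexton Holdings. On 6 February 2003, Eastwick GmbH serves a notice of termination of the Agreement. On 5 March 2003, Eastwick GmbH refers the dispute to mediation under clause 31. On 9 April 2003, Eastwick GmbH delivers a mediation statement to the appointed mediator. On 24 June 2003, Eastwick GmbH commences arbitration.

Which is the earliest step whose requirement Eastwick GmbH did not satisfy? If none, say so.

Step 2

Step 1: the window is 10–20 days after 10 November 2002 (when the breach is discovered), so 20 November 2002 through 30 November 2002; 28 November 2002 falls inside that range.
Step 2: the window is 15–29 days after 28 November 2002 (when the default notice is delivered), so 13 December 2002 through 27 December 2002; done 29 December 2002 — 2 days after the window closed.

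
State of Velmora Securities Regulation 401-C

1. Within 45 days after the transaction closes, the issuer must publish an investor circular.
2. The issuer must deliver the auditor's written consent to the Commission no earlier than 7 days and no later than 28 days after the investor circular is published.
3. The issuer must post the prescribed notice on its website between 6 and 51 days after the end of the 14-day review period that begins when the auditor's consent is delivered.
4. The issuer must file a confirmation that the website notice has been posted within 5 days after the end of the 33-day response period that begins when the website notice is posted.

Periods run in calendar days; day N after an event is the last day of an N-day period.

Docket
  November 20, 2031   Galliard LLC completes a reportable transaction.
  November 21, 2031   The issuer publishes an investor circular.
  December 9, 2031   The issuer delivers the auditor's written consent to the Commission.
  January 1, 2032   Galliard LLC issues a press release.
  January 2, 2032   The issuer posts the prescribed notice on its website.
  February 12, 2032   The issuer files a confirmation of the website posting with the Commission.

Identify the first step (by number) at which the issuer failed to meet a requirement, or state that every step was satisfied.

Step 4

Step 1: 45 days after November 20, 2031 (when the transaction closes) is January 4, 2032; November 21, 2031 is within that limit.
Step 2: the window is 7–28 days after November 21, 2031 (when the investor circular is published), so November 28, 2031 through December 19, 2031; done December 9, 2031 — within the window.
Step 3: the window is 6–51 days after December 23, 2031 (end of the 14-day review period, which began when the auditor's consent is delivered on December 9, 2031), so December 29, 2031 through February 12, 2032; done January 2, 2032, which is between those dates.
Step 4: 5 days after February 4, 2032 (end of the 33-day response period, which began when the website notice is posted on January 2, 2032) is February 9, 2032; February 12, 2032 misses that deadline by 3 days.
No need to go further; step 4 was not satisfied.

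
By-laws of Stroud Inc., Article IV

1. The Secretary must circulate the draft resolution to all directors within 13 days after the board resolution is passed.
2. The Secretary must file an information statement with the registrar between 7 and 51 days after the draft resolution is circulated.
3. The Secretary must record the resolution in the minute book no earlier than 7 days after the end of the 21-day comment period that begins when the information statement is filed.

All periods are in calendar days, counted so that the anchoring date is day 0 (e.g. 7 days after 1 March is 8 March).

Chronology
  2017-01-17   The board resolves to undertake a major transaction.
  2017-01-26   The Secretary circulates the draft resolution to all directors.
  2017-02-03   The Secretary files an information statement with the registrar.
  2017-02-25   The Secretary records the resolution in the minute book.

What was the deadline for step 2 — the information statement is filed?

2017-03-18

Step 2 runs from 2017-01-26, when the draft resolution is circulated. The window is 7–51 days after 2017-01-26; it closes on 2017-03-18.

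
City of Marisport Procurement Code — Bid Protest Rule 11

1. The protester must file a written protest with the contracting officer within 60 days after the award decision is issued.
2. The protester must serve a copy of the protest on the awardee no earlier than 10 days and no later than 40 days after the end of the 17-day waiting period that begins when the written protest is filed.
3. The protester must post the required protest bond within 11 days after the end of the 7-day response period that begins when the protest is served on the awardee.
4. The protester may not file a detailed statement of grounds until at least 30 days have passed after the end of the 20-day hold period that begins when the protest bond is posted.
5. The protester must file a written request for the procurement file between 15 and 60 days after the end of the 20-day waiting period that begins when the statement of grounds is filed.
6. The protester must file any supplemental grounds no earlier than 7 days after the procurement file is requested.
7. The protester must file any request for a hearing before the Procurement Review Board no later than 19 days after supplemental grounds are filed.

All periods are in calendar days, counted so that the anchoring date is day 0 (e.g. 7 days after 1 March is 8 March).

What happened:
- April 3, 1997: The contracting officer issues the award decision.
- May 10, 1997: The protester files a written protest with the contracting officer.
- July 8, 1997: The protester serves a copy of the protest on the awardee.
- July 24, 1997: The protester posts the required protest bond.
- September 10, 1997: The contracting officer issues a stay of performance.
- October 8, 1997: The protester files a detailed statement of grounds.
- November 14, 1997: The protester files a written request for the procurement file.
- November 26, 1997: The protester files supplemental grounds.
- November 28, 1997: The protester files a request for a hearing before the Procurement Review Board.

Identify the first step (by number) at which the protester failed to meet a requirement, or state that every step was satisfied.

Step 1: 60 days after April 3, 1997 (when the award decision is issued) is June 2, 1997; completed May 10, 1997, before the deadline.
Step 2: the window is 10–40 days after May 27, 1997 (end of the 17-day waiting period, which began when the written protest is filed on May 10, 1997), so June 6, 1997 through July 6, 1997; July 8, 1997 is 2 days past the end of the window.

Step 2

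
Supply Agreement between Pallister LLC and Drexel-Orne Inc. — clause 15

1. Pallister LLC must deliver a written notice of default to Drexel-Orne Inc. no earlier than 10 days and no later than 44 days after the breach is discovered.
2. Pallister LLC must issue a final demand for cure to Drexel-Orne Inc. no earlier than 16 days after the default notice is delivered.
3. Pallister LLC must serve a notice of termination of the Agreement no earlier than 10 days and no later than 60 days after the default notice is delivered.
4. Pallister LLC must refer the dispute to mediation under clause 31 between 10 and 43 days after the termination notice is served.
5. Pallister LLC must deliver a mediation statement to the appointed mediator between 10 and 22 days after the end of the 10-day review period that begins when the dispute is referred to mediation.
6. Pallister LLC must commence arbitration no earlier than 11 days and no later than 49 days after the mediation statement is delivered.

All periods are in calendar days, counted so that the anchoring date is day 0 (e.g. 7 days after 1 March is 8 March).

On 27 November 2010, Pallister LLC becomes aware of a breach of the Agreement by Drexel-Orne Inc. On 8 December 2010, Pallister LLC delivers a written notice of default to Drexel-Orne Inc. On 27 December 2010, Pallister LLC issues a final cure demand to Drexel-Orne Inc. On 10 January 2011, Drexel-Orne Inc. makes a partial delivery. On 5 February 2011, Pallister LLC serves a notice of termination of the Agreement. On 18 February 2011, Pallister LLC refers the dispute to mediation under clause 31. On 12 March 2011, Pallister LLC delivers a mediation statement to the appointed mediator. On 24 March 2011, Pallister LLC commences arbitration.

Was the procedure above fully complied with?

Step 1 — 10 and 44 days from 27 November 2010 (when the breach is discovered) are 7 December 2010 and 10 January 2011 respectively; 8 December 2010 falls inside that range.
Step 2 — must wait 16 days from 8 December 2010 (when the default notice is delivered), so not before 24 December 2010; done 27 December 2010, after the minimum wait.
Step 3 — 10 and 60 days from 8 December 2010 (when the default notice is delivered) are 18 December 2010 and 6 February 2011 respectively; done 5 February 2011 — within the window.
Step 4 — 10 and 43 days from 5 February 2011 (when the termination notice is served) are 15 February 2011 and 20 March 2011 respectively; done 18 February 2011, which is between those dates.
Step 5 — 10 and 22 days from 28 February 2011 (end of the 10-day review period, which began when the dispute is referred to mediation on 18 February 2011) are 10 March 2011 and 22 March 2011 respectively; 12 March 2011 falls inside that range.
Step 6 — 11 and 49 days from 12 March 2011 (when the mediation statement is delivered) are 23 March 2011 and 30 April 2011 respectively; done 24 March 2011, which is between those dates.

Yes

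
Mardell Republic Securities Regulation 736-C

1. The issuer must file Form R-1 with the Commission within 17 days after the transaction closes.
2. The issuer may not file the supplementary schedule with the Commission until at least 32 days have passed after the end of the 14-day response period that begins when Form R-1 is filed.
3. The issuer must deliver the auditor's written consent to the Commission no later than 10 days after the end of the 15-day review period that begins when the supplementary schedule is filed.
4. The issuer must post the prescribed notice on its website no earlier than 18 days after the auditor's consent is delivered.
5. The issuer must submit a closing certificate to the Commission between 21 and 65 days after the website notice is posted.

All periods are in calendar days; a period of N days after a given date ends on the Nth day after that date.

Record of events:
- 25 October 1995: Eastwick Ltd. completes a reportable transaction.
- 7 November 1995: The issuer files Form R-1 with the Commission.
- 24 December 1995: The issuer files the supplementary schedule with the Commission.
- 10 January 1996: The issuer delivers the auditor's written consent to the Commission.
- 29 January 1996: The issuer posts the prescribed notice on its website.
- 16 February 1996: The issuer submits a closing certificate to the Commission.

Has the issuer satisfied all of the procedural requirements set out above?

No

Step 1: 17 days after 25 October 1995 (when the transaction closes) is 11 November 1995; done 7 November 1995 — timely.
Step 2: the earliest permitted date is 32 days after 21 November 1995 (end of the 14-day response period, which began when Form R-1 is filed on 7 November 1995), i.e. 23 December 1995; done 24 December 1995, after the minimum wait.
Step 3: 10 days after 8 January 1996 (end of the 15-day review period, which began when the supplementary schedule is filed on 24 December 1995) is 18 January 1996; done 10 January 1996 — timely.
Step 4: the earliest permitted date is 18 days after 10 January 1996 (when the auditor's consent is delivered), i.e. 28 January 1996; 29 January 1996 is on or after that date.
Step 5: the window is 21–65 days after 29 January 1996 (when the website notice is posted), so 19 February 1996 through 3 April 1996; done 16 February 1996 — 3 days before the window opened.
The analysis stops there.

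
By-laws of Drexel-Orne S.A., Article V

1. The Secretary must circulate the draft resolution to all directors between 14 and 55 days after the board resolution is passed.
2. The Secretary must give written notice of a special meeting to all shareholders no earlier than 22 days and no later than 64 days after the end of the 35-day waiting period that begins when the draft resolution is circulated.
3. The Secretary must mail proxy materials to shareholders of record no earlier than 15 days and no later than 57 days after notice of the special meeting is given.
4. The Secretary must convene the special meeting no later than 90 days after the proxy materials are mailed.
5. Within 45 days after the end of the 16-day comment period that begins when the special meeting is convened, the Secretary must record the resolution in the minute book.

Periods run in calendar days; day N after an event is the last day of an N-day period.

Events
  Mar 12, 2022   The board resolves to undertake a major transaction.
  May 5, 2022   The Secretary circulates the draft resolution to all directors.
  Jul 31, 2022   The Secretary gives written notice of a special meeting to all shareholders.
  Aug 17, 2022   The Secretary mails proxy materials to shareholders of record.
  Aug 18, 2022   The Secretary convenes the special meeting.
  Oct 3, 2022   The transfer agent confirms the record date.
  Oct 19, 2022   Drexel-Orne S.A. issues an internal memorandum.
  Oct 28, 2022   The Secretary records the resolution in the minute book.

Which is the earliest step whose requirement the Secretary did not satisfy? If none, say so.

Step 1: the window is 14–55 days after Mar 12, 2022 (when the board resolution is passed), so Mar 26, 2022 through May 6, 2022; May 5, 2022 falls inside that range.
Step 2: the window is 22–64 days after Jun 9, 2022 (end of the 35-day waiting period, which began when the draft resolution is circulated on May 5, 2022), so Jul 1, 2022 through Aug 12, 2022; done Jul 31, 2022, which is between those dates.
Step 3: the window is 15–57 days after Jul 31, 2022 (when notice of the special meeting is given), so Aug 15, 2022 through Sep 26, 2022; done Aug 17, 2022, which is between those dates.
Step 4: 90 days after Aug 17, 2022 (when the proxy materials are mailed) is Nov 15, 2022; done Aug 18, 2022 — timely.
Step 5: 45 days after Sep 3, 2022 (end of the 16-day comment period, which began when the special meeting is convened on Aug 18, 2022) is Oct 18, 2022; done Oct 28, 2022 — 10 days late.

Step 5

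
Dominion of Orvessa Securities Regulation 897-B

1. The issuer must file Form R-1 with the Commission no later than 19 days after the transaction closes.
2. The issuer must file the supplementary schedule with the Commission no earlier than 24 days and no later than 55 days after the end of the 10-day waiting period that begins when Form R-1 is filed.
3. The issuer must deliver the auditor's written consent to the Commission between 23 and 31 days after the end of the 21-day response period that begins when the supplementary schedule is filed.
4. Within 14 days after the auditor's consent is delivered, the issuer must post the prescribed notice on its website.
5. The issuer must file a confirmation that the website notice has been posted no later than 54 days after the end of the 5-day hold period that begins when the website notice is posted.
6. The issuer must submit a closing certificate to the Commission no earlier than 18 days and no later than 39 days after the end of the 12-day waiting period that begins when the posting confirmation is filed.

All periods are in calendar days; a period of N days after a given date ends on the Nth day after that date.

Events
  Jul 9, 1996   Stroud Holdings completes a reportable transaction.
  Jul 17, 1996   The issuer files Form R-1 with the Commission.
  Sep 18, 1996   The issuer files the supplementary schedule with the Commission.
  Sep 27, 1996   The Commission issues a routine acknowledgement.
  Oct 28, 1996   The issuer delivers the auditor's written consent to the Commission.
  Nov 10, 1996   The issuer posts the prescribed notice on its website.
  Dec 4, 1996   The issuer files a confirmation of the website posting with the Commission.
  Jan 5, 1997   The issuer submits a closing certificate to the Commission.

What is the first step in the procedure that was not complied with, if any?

Step 3

Step 1: 19 days after Jul 9, 1996 (when the transaction closes) is Jul 28, 1996; Jul 17, 1996 is within that limit.
Step 2: the window is 24–55 days after Jul 27, 1996 (end of the 10-day waiting period, which began when Form R-1 is filed on Jul 17, 1996), so Aug 20, 1996 through Sep 20, 1996; done Sep 18, 1996, which is between those dates.
Step 3: the window is 23–31 days after Oct 9, 1996 (end of the 21-day response period, which began when the supplementary schedule is filed on Sep 18, 1996), so Nov 1, 1996 through Nov 9, 1996; Oct 28, 1996 is 4 days too early.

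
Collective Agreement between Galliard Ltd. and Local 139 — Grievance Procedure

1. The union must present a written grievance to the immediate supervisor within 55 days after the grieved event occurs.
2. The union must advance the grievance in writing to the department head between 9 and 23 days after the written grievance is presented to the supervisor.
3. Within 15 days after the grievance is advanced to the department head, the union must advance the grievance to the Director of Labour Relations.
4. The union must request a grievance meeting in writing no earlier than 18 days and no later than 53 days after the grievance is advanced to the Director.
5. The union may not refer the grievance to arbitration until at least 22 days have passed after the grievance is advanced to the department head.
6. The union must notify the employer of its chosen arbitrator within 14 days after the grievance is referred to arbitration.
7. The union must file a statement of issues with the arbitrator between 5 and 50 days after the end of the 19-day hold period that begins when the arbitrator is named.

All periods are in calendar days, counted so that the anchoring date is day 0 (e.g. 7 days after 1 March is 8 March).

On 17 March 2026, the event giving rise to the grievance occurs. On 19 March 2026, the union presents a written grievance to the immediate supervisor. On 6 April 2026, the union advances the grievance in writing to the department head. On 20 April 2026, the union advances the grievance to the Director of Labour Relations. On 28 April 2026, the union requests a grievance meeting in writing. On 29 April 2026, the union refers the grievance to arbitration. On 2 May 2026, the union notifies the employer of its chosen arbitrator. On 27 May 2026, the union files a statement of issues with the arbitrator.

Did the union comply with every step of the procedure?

Step 1: 55 days after 17 March 2026 (when the grieved event occurs) is 11 May 2026; done 19 March 2026 — timely.
Step 2: the window is 9–23 days after 19 March 2026 (when the written grievance is presented to the supervisor), so 28 March 2026 through 11 April 2026; done 6 April 2026, which is between those dates.
Step 3: 15 days after 6 April 2026 (when the grievance is advanced to the department head) is 21 April 2026; 20 April 2026 is within that limit.
Step 4: the window is 18–53 days after 20 April 2026 (when the grievance is advanced to the Director), so 8 May 2026 through 12 June 2026; done 28 April 2026 — 10 days before the window opened.
The procedure was therefore not followed at step 4.

No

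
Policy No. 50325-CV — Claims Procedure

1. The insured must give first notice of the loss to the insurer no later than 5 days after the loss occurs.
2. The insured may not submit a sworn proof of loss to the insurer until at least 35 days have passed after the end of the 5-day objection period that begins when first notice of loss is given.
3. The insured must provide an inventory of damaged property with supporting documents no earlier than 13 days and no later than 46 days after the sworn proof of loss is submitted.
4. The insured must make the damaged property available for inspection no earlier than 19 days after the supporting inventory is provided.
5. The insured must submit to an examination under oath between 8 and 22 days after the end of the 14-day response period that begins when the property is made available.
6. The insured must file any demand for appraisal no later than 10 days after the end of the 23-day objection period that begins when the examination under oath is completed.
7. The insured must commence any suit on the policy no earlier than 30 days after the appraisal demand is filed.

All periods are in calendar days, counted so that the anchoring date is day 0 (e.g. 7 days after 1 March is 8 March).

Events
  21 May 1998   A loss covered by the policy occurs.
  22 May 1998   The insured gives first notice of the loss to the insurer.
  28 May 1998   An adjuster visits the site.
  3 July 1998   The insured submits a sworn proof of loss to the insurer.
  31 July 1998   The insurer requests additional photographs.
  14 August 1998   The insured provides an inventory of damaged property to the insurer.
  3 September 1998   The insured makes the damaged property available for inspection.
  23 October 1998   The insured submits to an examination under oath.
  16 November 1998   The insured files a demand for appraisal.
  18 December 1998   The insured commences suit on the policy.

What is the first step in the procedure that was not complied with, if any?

Step 5

Step 1: 5 days after 21 May 1998 (when the loss occurs) is 26 May 1998; completed 22 May 1998, before the deadline.
Step 2: the earliest permitted date is 35 days after 27 May 1998 (end of the 5-day objection period, which began when first notice of loss is given on 22 May 1998), i.e. 1 July 1998; done 3 July 1998 — permitted.
Step 3: the window is 13–46 days after 3 July 1998 (when the sworn proof of loss is submitted), so 16 July 1998 through 18 August 1998; done 14 August 1998 — within the window.
Step 4: the earliest permitted date is 19 days after 14 August 1998 (when the supporting inventory is provided), i.e. 2 September 1998; 3 September 1998 is on or after that date.
Step 5: the window is 8–22 days after 17 September 1998 (end of the 14-day response period, which began when the property is made available on 3 September 1998), so 25 September 1998 through 9 October 1998; 23 October 1998 is 14 days past the end of the window.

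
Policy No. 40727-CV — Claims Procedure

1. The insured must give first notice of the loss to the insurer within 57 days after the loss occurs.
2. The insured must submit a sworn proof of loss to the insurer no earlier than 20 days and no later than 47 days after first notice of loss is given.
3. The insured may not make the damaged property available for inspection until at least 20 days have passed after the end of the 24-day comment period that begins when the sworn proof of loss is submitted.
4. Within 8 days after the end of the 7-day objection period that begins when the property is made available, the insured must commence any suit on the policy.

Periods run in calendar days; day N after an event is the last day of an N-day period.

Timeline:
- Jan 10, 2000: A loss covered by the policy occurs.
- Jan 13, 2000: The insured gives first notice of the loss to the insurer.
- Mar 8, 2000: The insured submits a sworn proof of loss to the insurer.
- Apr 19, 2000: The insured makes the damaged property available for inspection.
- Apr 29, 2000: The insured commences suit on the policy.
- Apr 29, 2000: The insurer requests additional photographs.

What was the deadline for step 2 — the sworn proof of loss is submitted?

Feb 29, 2000

Step 2 runs from Jan 13, 2000, when first notice of loss is given. The window is 20–47 days after Jan 13, 2000; it closes on Feb 29, 2000.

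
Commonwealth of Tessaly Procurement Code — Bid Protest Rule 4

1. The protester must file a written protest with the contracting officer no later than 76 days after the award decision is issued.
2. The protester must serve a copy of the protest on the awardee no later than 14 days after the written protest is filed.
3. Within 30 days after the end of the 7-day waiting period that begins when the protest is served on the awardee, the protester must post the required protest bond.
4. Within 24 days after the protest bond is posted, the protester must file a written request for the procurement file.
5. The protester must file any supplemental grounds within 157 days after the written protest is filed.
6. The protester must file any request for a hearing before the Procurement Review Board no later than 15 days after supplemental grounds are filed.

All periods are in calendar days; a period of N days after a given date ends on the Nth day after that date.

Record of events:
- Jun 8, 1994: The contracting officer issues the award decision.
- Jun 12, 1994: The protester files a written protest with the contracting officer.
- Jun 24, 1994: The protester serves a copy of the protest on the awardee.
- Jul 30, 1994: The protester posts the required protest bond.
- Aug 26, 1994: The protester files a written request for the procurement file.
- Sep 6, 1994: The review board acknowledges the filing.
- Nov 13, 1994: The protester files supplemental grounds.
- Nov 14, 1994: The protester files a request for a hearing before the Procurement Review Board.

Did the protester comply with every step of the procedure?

Step 1: 76 days after Jun 8, 1994 (when the award decision is issued) is Aug 23, 1994; done Jun 12, 1994 — timely.
Step 2: 14 days after Jun 12, 1994 (when the written protest is filed) is Jun 26, 1994; Jun 24, 1994 is within that limit.
Step 3: 30 days after Jul 1, 1994 (end of the 7-day waiting period, which began when the protest is served on the awardee on Jun 24, 1994) is Jul 31, 1994; done Jul 30, 1994 — timely.
Step 4: 24 days after Jul 30, 1994 (when the protest bond is posted) is Aug 23, 1994; Aug 26, 1994 misses that deadline by 3 days.

No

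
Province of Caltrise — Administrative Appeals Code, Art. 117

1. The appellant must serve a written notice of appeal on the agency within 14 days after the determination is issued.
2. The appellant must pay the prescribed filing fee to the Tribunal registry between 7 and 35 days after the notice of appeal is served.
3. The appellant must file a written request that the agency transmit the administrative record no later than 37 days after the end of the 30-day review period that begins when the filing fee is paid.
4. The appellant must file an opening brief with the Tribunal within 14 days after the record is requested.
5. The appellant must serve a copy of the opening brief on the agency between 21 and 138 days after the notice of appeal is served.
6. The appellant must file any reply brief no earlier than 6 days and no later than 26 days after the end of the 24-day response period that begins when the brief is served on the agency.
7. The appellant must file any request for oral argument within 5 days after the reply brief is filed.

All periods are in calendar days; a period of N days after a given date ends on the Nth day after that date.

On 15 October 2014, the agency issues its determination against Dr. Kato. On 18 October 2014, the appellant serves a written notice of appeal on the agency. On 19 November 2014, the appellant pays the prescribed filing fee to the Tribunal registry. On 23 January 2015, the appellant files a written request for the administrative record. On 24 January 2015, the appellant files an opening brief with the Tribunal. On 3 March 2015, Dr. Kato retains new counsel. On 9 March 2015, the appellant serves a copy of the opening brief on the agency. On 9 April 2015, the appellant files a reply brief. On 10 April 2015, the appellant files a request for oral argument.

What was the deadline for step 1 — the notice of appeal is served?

Step 1 runs from 15 October 2014, when the determination is issued. 14 days after 15 October 2014 is 29 October 2014.

29 October 2014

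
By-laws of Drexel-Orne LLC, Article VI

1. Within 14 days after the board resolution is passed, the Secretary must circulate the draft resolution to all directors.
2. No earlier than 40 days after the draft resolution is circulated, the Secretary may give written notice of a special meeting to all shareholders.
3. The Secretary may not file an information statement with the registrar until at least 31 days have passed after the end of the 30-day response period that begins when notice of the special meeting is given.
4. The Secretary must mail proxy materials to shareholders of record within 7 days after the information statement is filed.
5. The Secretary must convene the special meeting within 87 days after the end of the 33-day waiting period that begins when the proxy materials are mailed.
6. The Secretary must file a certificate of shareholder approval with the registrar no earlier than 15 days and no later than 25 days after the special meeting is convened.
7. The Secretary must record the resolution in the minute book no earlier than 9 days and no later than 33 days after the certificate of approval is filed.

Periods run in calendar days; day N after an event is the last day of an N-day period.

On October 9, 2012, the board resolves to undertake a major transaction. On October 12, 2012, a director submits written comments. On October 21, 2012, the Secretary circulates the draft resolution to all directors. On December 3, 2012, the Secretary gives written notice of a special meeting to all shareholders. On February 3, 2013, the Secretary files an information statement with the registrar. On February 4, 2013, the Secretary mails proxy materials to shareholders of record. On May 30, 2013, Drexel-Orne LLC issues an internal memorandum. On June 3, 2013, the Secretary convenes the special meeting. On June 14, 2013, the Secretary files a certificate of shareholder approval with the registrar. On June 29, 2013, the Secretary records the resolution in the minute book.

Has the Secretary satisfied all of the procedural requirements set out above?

No

(1) due by October 9, 2012 + 14 days = October 23, 2012; done October 21, 2012 — timely.
(2) permitted from October 21, 2012 + 40 days = November 30, 2012 onward; done December 3, 2012 — permitted.
(3) permitted from January 2, 2013 + 31 days = February 2, 2013 onward; February 3, 2013 is on or after that date.
(4) due by February 3, 2013 + 7 days = February 10, 2013; February 4, 2013 is within that limit.
(5) due by March 9, 2013 + 87 days = June 4, 2013; done June 3, 2013 — timely.
(6) the permitted window runs from June 3, 2013 + 15 = June 18, 2013 to June 3, 2013 + 25 = June 28, 2013; June 14, 2013 is 4 days too early.
That is the first point of non-compliance.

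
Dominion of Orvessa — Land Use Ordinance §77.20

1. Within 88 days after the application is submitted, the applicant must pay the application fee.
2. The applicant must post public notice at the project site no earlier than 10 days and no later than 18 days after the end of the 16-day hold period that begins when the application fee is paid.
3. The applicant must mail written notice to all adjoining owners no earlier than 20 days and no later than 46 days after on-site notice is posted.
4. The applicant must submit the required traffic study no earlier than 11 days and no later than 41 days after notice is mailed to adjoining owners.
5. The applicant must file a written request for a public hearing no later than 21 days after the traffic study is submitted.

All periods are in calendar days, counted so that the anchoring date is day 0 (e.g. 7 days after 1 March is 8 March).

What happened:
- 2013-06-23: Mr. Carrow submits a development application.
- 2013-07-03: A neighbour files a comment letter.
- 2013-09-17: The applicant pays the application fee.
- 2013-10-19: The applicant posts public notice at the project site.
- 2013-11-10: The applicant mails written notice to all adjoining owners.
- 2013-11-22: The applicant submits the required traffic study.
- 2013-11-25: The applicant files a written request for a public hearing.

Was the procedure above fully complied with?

Step 1: 88 days after 2013-06-23 (when the application is submitted) is 2013-09-19; 2013-09-17 is within that limit.
Step 2: the window is 10–18 days after 2013-10-03 (end of the 16-day hold period, which began when the application fee is paid on 2013-09-17), so 2013-10-13 through 2013-10-21; done 2013-10-19 — within the window.
Step 3: the window is 20–46 days after 2013-10-19 (when on-site notice is posted), so 2013-11-08 through 2013-12-04; done 2013-11-10 — within the window.
Step 4: the window is 11–41 days after 2013-11-10 (when notice is mailed to adjoining owners), so 2013-11-21 through 2013-12-21; done 2013-11-22, which is between those dates.
Step 5: 21 days after 2013-11-22 (when the traffic study is submitted) is 2013-12-13; done 2013-11-25 — timely.

Yes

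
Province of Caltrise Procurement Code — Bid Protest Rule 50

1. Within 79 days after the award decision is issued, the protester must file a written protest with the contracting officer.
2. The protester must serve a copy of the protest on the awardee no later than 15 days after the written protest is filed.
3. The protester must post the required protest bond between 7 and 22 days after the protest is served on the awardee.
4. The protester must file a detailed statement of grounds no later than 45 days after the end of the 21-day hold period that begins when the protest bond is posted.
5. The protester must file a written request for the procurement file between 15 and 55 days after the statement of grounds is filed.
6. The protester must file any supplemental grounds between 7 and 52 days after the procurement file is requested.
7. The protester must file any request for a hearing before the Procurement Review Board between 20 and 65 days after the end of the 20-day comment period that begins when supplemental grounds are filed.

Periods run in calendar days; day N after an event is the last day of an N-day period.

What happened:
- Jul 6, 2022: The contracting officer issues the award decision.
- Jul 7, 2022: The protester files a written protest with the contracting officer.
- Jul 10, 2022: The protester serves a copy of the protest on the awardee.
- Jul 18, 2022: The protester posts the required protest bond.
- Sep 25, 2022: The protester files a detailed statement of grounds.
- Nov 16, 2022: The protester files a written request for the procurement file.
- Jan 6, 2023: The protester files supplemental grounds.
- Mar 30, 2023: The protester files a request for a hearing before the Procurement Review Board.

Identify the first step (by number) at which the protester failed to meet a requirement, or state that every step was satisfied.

Step 4

Step 1 — counting 79 days from Jul 6, 2022 (when the award decision is issued) gives a deadline of Sep 23, 2022; Jul 7, 2022 is within that limit.
Step 2 — counting 15 days from Jul 7, 2022 (when the written protest is filed) gives a deadline of Jul 22, 2022; done Jul 10, 2022 — timely.
Step 3 — 7 and 22 days from Jul 10, 2022 (when the protest is served on the awardee) are Jul 17, 2022 and Aug 1, 2022 respectively; Jul 18, 2022 falls inside that range.
Step 4 — counting 45 days from Aug 8, 2022 (end of the 21-day hold period, which began when the protest bond is posted on Jul 18, 2022) gives a deadline of Sep 22, 2022; done Sep 25, 2022 — 3 days late.
The procedure was therefore not followed at step 4.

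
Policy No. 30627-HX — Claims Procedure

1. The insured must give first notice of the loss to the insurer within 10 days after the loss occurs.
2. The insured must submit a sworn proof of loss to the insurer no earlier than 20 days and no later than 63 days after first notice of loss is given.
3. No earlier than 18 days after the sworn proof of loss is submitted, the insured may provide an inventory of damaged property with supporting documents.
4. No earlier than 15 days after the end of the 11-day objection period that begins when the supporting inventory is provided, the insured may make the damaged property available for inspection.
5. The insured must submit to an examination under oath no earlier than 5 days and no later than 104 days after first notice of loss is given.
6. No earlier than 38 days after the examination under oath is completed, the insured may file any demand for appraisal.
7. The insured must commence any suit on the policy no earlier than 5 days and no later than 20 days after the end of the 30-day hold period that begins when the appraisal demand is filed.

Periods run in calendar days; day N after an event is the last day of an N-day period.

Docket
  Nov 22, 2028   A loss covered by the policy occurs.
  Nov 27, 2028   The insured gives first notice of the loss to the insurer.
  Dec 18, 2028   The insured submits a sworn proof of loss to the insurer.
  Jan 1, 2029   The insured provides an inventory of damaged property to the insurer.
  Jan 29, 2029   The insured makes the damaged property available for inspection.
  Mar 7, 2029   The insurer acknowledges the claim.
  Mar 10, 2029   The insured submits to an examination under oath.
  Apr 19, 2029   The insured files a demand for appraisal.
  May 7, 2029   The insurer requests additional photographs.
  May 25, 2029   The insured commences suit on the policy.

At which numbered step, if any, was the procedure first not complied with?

Step 1: 10 days after Nov 22, 2028 (when the loss occurs) is Dec 2, 2028; done Nov 27, 2028 — timely.
Step 2: the window is 20–63 days after Nov 27, 2028 (when first notice of loss is given), so Dec 17, 2028 through Jan 29, 2029; done Dec 18, 2028, which is between those dates.
Step 3: the earliest permitted date is 18 days after Dec 18, 2028 (when the sworn proof of loss is submitted), i.e. Jan 5, 2029; acted on Jan 1, 2029, 4 days prematurely.
The analysis stops there.

Step 3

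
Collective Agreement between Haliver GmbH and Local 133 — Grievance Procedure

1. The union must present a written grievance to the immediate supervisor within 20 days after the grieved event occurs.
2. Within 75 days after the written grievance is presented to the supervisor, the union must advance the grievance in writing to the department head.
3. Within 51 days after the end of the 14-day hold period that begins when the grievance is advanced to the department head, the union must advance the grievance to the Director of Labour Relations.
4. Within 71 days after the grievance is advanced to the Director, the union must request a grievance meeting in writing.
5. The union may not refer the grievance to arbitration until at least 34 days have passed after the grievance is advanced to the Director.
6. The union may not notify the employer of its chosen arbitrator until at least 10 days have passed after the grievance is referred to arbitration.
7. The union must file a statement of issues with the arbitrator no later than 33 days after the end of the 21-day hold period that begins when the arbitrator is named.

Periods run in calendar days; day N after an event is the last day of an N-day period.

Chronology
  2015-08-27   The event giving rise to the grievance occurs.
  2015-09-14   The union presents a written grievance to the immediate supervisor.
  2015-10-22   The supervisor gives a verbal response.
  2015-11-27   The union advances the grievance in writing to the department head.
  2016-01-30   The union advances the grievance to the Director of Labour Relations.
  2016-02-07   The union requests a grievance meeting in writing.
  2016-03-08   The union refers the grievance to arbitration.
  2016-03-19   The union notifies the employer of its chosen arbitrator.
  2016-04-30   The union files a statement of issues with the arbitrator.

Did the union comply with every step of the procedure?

Yes

(1) due by 2015-08-27 + 20 days = 2015-09-16; 2015-09-14 is within that limit.
(2) due by 2015-09-14 + 75 days = 2015-11-28; done 2015-11-27 — timely.
(3) due by 2015-12-11 + 51 days = 2016-01-31; 2016-01-30 is within that limit.
(4) due by 2016-01-30 + 71 days = 2016-04-10; completed 2016-02-07, before the deadline.
(5) permitted from 2016-01-30 + 34 days = 2016-03-04 onward; done 2016-03-08, after the minimum wait.
(6) permitted from 2016-03-08 + 10 days = 2016-03-18 onward; done 2016-03-19 — permitted.
(7) due by 2016-04-09 + 33 days = 2016-05-12; completed 2016-04-30, before the deadline.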